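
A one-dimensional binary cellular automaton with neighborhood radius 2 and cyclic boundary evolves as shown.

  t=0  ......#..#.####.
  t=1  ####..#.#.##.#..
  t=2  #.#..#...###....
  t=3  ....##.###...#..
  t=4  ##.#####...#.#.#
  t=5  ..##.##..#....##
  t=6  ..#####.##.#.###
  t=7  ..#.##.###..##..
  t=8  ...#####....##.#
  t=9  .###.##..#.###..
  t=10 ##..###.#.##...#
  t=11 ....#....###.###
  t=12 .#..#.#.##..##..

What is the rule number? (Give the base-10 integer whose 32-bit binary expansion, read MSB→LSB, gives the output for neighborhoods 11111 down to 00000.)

  [31] ##### => #  t=4,i=5
  [30] ####. => #  t=0,i=13
  [29] ###.# => .  t=4,i=1
  [28] ###.. => .  t=0,i=14
  [27] ##.## => #  t=3,i=6
  [26] ##.#. => .  t=1,i=12
  [25] ##..# => .  t=1,i=4
  [24] ##... => .  t=0,i=15
  [23] #.### => #  t=0,i=11
  [22] #.##. => #  t=1,i=10
  [21] #.#.# => .  t=1,i=8
  [20] #.#.. => .  t=1,i=13
  [19] #..## => .  t=1,i=15
  [18] #..#. => #  t=0,i=8
  [17] #...# => #  t=2,i=7
  [16] #.... => #  t=0,i=0
  [15] .#### => .  t=0,i=12
  [14] .###. => .  t=2,i=10
  [13] .##.# => #  t=1,i=11
  [12] .##.. => #  t=5,i=6
  [11] .#.## => #  t=0,i=10
  [10] .#.#. => .  t=1,i=7
  [9] .#..# => .  t=0,i=7
  [8] .#... => .  t=2,i=6
  [7] ..### => #  t=1,i=0
  [6] ..##. => #  t=3,i=4
  [5] ..#.# => .  t=0,i=9
  [4] ..#.. => #  t=0,i=6
  [3] ...## => #  t=2,i=8
  [2] ...#. => .  t=0,i=5
  [1] ....# => .  t=0,i=4
  [0] ..... => #  t=0,i=1
  bits 11001000110001110011100011011001 = 3368499417

3368499417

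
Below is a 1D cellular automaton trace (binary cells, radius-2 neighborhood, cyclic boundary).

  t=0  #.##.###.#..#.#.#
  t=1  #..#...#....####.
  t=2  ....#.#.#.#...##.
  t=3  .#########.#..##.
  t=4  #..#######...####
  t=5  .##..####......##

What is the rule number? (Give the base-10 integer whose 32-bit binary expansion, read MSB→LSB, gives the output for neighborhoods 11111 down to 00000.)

3794287975

  [31] ##### => #  t=3,i=3
  [30] ####. => #  t=1,i=14
  [29] ###.# => #  t=0,i=7
  [28] ###.. => .  t=4,i=0
  [27] ##.## => .  t=0,i=1
  [26] ##.#. => .  t=0,i=8
  [25] ##..# => #  t=3,i=16
  [24] ##... => .  t=2,i=16
  [23] #.### => .  t=0,i=5
  [22] #.##. => .  t=0,i=2
  [21] #.#.# => #  t=0,i=14
  [20] #.#.. => .  t=0,i=9
  [19] #..## => #  t=3,i=0
  [18] #..#. => .  t=0,i=11
  [17] #...# => .  t=1,i=5
  [16] #.... => .  t=1,i=9
  [15] .#### => .  t=1,i=13
  [14] .###. => .  t=0,i=6
  [13] .##.# => #  t=0,i=0
  [12] .##.. => #  t=2,i=15
  [11] .#.## => #  t=0,i=15
  [10] .#.#. => #  t=0,i=13
  [9] .#..# => .  t=0,i=10
  [8] .#... => #  t=1,i=4
  [7] ..### => .  t=1,i=12
  [6] ..##. => #  t=2,i=14
  [5] ..#.# => #  t=0,i=12
  [4] ..#.. => .  t=1,i=3
  [3] ...## => .  t=1,i=11
  [2] ...#. => #  t=1,i=6
  [1] ....# => #  t=1,i=10
  [0] ..... => #  t=2,i=1
  bits 11100010001010000011110101100111 = 3794287975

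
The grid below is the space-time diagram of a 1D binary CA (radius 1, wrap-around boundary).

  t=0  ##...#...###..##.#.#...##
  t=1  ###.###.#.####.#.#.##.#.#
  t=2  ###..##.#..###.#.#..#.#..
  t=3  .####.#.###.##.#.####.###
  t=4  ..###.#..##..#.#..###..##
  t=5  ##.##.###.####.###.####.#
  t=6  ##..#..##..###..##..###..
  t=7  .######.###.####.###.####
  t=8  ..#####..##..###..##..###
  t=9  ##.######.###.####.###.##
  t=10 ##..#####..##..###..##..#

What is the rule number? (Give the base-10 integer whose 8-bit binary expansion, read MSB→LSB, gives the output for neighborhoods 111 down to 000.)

  ###|#  b7=1 t=0,i=0
  ##.|#  b6=1 t=0,i=1
  #.#|.  b5=0 t=0,i=16
  #..|#  b4=1 t=0,i=2
  .##|.  b3=0 t=0,i=9
  .#.|#  b2=1 t=0,i=5
  ..#|#  b1=1 t=0,i=4
  ...|.  b0=0 t=0,i=3
  bits 11010110 = 214

214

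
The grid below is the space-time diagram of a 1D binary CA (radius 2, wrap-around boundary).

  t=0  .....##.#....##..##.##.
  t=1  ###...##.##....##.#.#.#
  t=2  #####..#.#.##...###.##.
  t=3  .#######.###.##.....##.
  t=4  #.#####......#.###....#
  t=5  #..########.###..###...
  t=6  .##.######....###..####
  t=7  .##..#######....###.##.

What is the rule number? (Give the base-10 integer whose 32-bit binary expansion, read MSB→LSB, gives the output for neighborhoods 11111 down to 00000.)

  ##### -> #   bit 31 = 1  t=2,i=2
  ####. -> #   bit 30 = 1  t=1,i=1
  ###.# -> .   bit 29 = 0  t=2,i=18
  ###.. -> #   bit 28 = 1  t=1,i=2
  ##.## -> .   bit 27 = 0  t=0,i=19
  ##.#. -> #   bit 26 = 1  t=0,i=7
  ##..# -> #   bit 25 = 1  t=0,i=15
  ##... -> #   bit 24 = 1  t=0,i=22
  #.### -> .   bit 23 = 0  t=1,i=22
  #.##. -> #   bit 22 = 1  t=0,i=20
  #.#.# -> #   bit 21 = 1  t=1,i=18
  #.#.. -> .   bit 20 = 0  t=0,i=8
  #..## -> #   bit 19 = 1  t=0,i=16
  #..#. -> #   bit 18 = 1  t=2,i=6
  #...# -> #   bit 17 = 1  t=1,i=4
  #.... -> #   bit 16 = 1  t=0,i=0
  .#### -> #   bit 15 = 1  t=1,i=0
  .###. -> .   bit 14 = 0  t=2,i=17
  .##.# -> #   bit 13 = 1  t=0,i=6
  .##.. -> .   bit 12 = 0  t=0,i=14
  .#.## -> #   bit 11 = 1  t=1,i=21
  .#.#. -> .   bit 10 = 0  t=1,i=19
  .#..# -> #   bit 9 = 1  t=5,i=1
  .#... -> #   bit 8 = 1  t=0,i=9
  ..### -> .   bit 7 = 0  t=2,i=16
  ..##. -> .   bit 6 = 0  t=0,i=5
  ..#.# -> #   bit 5 = 1  t=2,i=7
  ..#.. -> .   bit 4 = 0  t=5,i=0
  ...## -> .   bit 3 = 0  t=0,i=4
  ...#. -> #   bit 2 = 1  t=4,i=12
  ....# -> .   bit 1 = 0  t=0,i=3
  ..... -> #   bit 0 = 1  t=0,i=1
  bits 11010111011011111010101100100101 = 3614419749

3614419749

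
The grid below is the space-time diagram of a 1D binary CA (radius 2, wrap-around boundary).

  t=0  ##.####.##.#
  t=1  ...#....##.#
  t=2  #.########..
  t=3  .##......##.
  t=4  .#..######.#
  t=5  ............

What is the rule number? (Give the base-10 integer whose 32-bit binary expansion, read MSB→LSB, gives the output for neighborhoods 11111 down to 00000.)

314648927

  ##### -> .   bit 31 = 0  t=2,i=4
  ####. -> .   bit 30 = 0  t=0,i=5
  ###.# -> .   bit 29 = 0  t=0,i=1
  ###.. -> #   bit 28 = 1  t=2,i=9
  ##.## -> .   bit 27 = 0  t=0,i=2
  ##.#. -> .   bit 26 = 0  t=1,i=10
  ##..# -> #   bit 25 = 1  t=2,i=10
  ##... -> .   bit 24 = 0  t=3,i=3
  #.### -> #   bit 23 = 1  t=0,i=3
  #.##. -> #   bit 22 = 1  t=0,i=8
  #.#.# -> .   bit 21 = 0  t=4,i=11
  #.#.. -> .   bit 20 = 0  t=1,i=11
  #..## -> .   bit 19 = 0  t=3,i=0
  #..#. -> .   bit 18 = 0  t=2,i=11
  #...# -> .   bit 17 = 0  t=1,i=1
  #.... -> #   bit 16 = 1  t=1,i=5
  .#### -> .   bit 15 = 0  t=0,i=4
  .###. -> .   bit 14 = 0  t=0,i=0
  .##.# -> #   bit 13 = 1  t=0,i=9
  .##.. -> .   bit 12 = 0  t=3,i=2
  .#.## -> #   bit 11 = 1  t=2,i=1
  .#.#. -> .   bit 10 = 0  t=4,i=0
  .#..# -> .   bit 9 = 0  t=4,i=2
  .#... -> #   bit 8 = 1  t=1,i=0
  ..### -> .   bit 7 = 0  t=4,i=4
  ..##. -> #   bit 6 = 1  t=1,i=8
  ..#.# -> .   bit 5 = 0  t=2,i=0
  ..#.. -> #   bit 4 = 1  t=1,i=3
  ...## -> #   bit 3 = 1  t=1,i=7
  ...#. -> #   bit 2 = 1  t=1,i=2
  ....# -> #   bit 1 = 1  t=1,i=6
  ..... -> #   bit 0 = 1  t=3,i=5
  bits 00010010110000010010100101011111 = 314648927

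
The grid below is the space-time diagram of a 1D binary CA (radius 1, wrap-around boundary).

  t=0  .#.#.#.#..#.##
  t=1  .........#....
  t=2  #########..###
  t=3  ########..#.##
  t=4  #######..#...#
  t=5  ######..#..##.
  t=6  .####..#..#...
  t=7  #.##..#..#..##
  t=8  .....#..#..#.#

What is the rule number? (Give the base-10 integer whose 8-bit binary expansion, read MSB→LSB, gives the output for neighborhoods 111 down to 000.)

131

  ### -> #   bit 7 = 1  t=2,i=0
  ##. -> .   bit 6 = 0  t=0,i=13
  #.# -> .   bit 5 = 0  t=0,i=0
  #.. -> .   bit 4 = 0  t=0,i=8
  .## -> .   bit 3 = 0  t=0,i=12
  .#. -> .   bit 2 = 0  t=0,i=1
  ..# -> #   bit 1 = 1  t=0,i=9
  ... -> #   bit 0 = 1  t=1,i=0
  bits 10000011 = 131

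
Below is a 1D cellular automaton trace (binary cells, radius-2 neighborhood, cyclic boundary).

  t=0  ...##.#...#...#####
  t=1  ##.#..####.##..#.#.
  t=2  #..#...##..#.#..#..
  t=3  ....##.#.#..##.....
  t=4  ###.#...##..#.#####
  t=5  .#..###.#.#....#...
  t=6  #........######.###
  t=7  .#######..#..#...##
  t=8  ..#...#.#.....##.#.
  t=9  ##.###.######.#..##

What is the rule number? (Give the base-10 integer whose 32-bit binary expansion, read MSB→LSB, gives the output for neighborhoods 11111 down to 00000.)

  ##### -> .   bit 31 = 0  t=0,i=16
  ####. -> #   bit 30 = 1  t=0,i=17
  ###.# -> .   bit 29 = 0  t=1,i=9
  ###.. -> .   bit 28 = 0  t=0,i=18
  ##.## -> .   bit 27 = 0  t=1,i=10
  ##.#. -> .   bit 26 = 0  t=0,i=5
  ##..# -> #   bit 25 = 1  t=1,i=13
  ##... -> #   bit 24 = 1  t=0,i=0
  #.### -> .   bit 23 = 0  t=4,i=14
  #.##. -> #   bit 22 = 1  t=1,i=0
  #.#.# -> .   bit 21 = 0  t=1,i=17
  #.#.. -> #   bit 20 = 1  t=0,i=6
  #..## -> .   bit 19 = 0  t=1,i=5
  #..#. -> .   bit 18 = 0  t=1,i=14
  #...# -> #   bit 17 = 1  t=0,i=1
  #.... -> #   bit 16 = 1  t=3,i=15
  .#### -> #   bit 15 = 1  t=0,i=15
  .###. -> .   bit 14 = 0  t=5,i=5
  .##.# -> .   bit 13 = 0  t=0,i=4
  .##.. -> .   bit 12 = 0  t=1,i=12
  .#.## -> .   bit 11 = 0  t=1,i=18
  .#.#. -> #   bit 10 = 1  t=1,i=16
  .#..# -> .   bit 9 = 0  t=1,i=4
  .#... -> #   bit 8 = 1  t=0,i=7
  ..### -> .   bit 7 = 0  t=0,i=14
  ..##. -> #   bit 6 = 1  t=0,i=3
  ..#.# -> .   bit 5 = 0  t=1,i=15
  ..#.. -> .   bit 4 = 0  t=0,i=10
  ...## -> .   bit 3 = 0  t=0,i=2
  ...#. -> #   bit 2 = 1  t=0,i=9
  ....# -> #   bit 1 = 1  t=3,i=2
  ..... -> #   bit 0 = 1  t=3,i=0
  bits 01000011010100111000010101000111 = 1129547079

1129547079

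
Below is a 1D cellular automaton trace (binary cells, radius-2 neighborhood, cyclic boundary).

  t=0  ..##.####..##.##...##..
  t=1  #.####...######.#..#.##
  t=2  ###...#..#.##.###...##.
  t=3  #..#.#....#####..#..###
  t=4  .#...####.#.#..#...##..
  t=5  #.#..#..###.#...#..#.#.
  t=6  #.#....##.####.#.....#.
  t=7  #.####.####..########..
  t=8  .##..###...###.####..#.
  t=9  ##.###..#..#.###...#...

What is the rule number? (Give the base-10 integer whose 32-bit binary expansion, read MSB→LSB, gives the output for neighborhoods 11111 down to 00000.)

2952341959

  ##### -> #   bit 31 = 1  t=1,i=11
  ####. -> .   bit 30 = 0  t=0,i=7
  ###.# -> #   bit 29 = 1  t=1,i=0
  ###.. -> .   bit 28 = 0  t=0,i=8
  ##.## -> #   bit 27 = 1  t=0,i=4
  ##.#. -> #   bit 26 = 1  t=1,i=15
  ##..# -> #   bit 25 = 1  t=0,i=9
  ##... -> #   bit 24 = 1  t=0,i=16
  #.### -> #   bit 23 = 1  t=0,i=5
  #.##. -> #   bit 22 = 1  t=0,i=14
  #.#.# -> #   bit 21 = 1  t=4,i=10
  #.#.. -> #   bit 20 = 1  t=1,i=16
  #..## -> #   bit 19 = 1  t=0,i=10
  #..#. -> .   bit 18 = 0  t=1,i=18
  #...# -> .   bit 17 = 0  t=0,i=17
  #.... -> #   bit 16 = 1  t=0,i=22
  .#### -> .   bit 15 = 0  t=0,i=6
  .###. -> .   bit 14 = 0  t=1,i=22
  .##.# -> #   bit 13 = 1  t=0,i=3
  .##.. -> .   bit 12 = 0  t=0,i=15
  .#.## -> #   bit 11 = 1  t=1,i=20
  .#.#. -> .   bit 10 = 0  t=3,i=4
  .#..# -> .   bit 9 = 0  t=1,i=17
  .#... -> #   bit 8 = 1  t=3,i=6
  ..### -> #   bit 7 = 1  t=1,i=9
  ..##. -> #   bit 6 = 1  t=0,i=2
  ..#.# -> .   bit 5 = 0  t=1,i=19
  ..#.. -> .   bit 4 = 0  t=2,i=6
  ...## -> .   bit 3 = 0  t=0,i=1
  ...#. -> #   bit 2 = 1  t=2,i=5
  ....# -> #   bit 1 = 1  t=0,i=0
  ..... -> #   bit 0 = 1  t=6,i=18
  bits 10101111111110010010100111000111 = 2952341959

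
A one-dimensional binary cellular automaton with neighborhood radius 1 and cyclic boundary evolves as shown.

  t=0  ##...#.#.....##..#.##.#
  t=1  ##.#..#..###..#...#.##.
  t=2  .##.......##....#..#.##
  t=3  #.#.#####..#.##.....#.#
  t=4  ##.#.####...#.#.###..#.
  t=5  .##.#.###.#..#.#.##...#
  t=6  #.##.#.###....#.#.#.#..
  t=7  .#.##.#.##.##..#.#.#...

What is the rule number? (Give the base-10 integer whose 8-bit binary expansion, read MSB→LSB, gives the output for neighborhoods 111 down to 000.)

225

  [7] ### => #  t=0,i=0
  [6] ##. => #  t=0,i=1
  [5] #.# => #  t=0,i=6
  [4] #.. => .  t=0,i=2
  [3] .## => .  t=0,i=13
  [2] .#. => .  t=0,i=5
  [1] ..# => .  t=0,i=4
  [0] ... => #  t=0,i=3
  bits 11100001 = 225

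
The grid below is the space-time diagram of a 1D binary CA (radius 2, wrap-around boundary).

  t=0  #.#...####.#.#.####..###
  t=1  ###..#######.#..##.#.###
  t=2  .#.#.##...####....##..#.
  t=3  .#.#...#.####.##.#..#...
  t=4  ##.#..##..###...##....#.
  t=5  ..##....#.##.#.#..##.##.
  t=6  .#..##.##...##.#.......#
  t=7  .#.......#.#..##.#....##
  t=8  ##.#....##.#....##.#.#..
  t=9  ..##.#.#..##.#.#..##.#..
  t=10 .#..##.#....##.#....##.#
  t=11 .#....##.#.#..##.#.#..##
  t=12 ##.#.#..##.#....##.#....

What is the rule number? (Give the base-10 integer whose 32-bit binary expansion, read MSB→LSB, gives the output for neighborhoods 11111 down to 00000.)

  nb #####: next=.  (t=1,i=0, bit31=0)
  nb ####.: next=#  (t=0,i=8, bit30=1)
  nb ###.#: next=#  (t=0,i=0, bit29=1)
  nb ###..: next=.  (t=0,i=18, bit28=0)
  nb ##.##: next=.  (t=3,i=13, bit27=0)
  nb ##.#.: next=#  (t=0,i=1, bit26=1)
  nb ##..#: next=#  (t=0,i=19, bit25=1)
  nb ##...: next=#  (t=2,i=7, bit24=1)
  nb #.###: next=.  (t=0,i=15, bit23=0)
  nb #.##.: next=.  (t=2,i=5, bit22=0)
  nb #.#.#: next=#  (t=0,i=11, bit21=1)
  nb #.#..: next=#  (t=0,i=2, bit20=1)
  nb #..##: next=.  (t=0,i=20, bit19=0)
  nb #..#.: next=.  (t=2,i=0, bit18=0)
  nb #...#: next=.  (t=0,i=4, bit17=0)
  nb #....: next=#  (t=2,i=15, bit16=1)
  nb .####: next=#  (t=0,i=7, bit15=1)
  nb .###.: next=#  (t=4,i=11, bit14=1)
  nb .##.#: next=.  (t=1,i=17, bit13=0)
  nb .##..: next=.  (t=2,i=6, bit12=0)
  nb .#.##: next=.  (t=0,i=14, bit11=0)
  nb .#.#.: next=.  (t=0,i=12, bit10=0)
  nb .#..#: next=.  (t=1,i=14, bit9=0)
  nb .#...: next=.  (t=0,i=3, bit8=0)
  nb ..###: next=#  (t=0,i=6, bit7=1)
  nb ..##.: next=.  (t=1,i=16, bit6=0)
  nb ..#.#: next=#  (t=2,i=1, bit5=1)
  nb ..#..: next=.  (t=2,i=22, bit4=0)
  nb ...##: next=#  (t=0,i=5, bit3=1)
  nb ...#.: next=#  (t=3,i=0, bit2=1)
  nb ....#: next=.  (t=2,i=16, bit1=0)
  nb .....: next=.  (t=6,i=18, bit0=0)
  bits 01100111001100011100000010101100 = 1731313836

1731313836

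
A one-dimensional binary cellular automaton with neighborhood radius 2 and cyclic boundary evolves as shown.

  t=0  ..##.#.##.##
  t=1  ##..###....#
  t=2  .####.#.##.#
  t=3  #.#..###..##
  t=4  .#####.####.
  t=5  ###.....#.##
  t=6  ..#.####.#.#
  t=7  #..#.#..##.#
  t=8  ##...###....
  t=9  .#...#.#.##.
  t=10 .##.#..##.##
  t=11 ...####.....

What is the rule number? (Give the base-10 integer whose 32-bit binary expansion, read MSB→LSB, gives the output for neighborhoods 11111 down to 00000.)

  nb #####: next=.  (t=4,i=3, bit31=0)
  nb ####.: next=.  (t=2,i=3, bit30=0)
  nb ###.#: next=.  (t=2,i=4, bit29=0)
  nb ###..: next=#  (t=1,i=1, bit28=1)
  nb ##.##: next=.  (t=0,i=9, bit27=0)
  nb ##.#.: next=#  (t=0,i=4, bit26=1)
  nb ##..#: next=#  (t=0,i=0, bit25=1)
  nb ##...: next=.  (t=1,i=7, bit24=0)
  nb #.###: next=.  (t=2,i=1, bit23=0)
  nb #.##.: next=.  (t=0,i=7, bit22=0)
  nb #.#.#: next=#  (t=0,i=5, bit21=1)
  nb #.#..: next=#  (t=3,i=2, bit20=1)
  nb #..##: next=#  (t=0,i=1, bit19=1)
  nb #..#.: next=.  (t=6,i=1, bit18=0)
  nb #...#: next=.  (t=8,i=3, bit17=0)
  nb #....: next=#  (t=1,i=8, bit16=1)
  nb .####: next=#  (t=2,i=2, bit15=1)
  nb .###.: next=.  (t=1,i=0, bit14=0)
  nb .##.#: next=.  (t=0,i=3, bit13=0)
  nb .##..: next=#  (t=0,i=11, bit12=1)
  nb .#.##: next=#  (t=0,i=6, bit11=1)
  nb .#.#.: next=.  (t=6,i=10, bit10=0)
  nb .#..#: next=#  (t=3,i=3, bit9=1)
  nb .#...: next=#  (t=9,i=2, bit8=1)
  nb ..###: next=#  (t=1,i=4, bit7=1)
  nb ..##.: next=.  (t=0,i=2, bit6=0)
  nb ..#.#: next=.  (t=5,i=8, bit5=0)
  nb ..#..: next=#  (t=9,i=1, bit4=1)
  nb ...##: next=.  (t=1,i=10, bit3=0)
  nb ...#.: next=#  (t=5,i=7, bit2=1)
  nb ....#: next=#  (t=1,i=9, bit1=1)
  nb .....: next=#  (t=5,i=5, bit0=1)
  bits 00010110001110011001101110010111 = 372874135

372874135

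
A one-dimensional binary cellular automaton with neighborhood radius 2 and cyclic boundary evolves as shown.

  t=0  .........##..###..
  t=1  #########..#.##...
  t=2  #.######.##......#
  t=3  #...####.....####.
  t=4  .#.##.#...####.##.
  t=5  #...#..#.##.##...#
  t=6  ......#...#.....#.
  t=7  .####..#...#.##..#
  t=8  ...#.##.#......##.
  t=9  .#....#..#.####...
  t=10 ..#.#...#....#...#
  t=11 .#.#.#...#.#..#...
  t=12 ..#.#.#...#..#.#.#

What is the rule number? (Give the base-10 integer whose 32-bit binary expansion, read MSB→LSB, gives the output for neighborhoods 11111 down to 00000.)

  #####|#  b31=1 t=1,i=2
  ####.|#  b30=1 t=1,i=7
  ###.#|#  b29=1 t=2,i=7
  ###..|.  b28=0 t=0,i=15
  ##.##|.  b27=0 t=2,i=1
  ##.#.|.  b26=0 t=3,i=17
  ##..#|#  b25=1 t=0,i=11
  ##...|.  b24=0 t=0,i=16
  #.###|.  b23=0 t=2,i=2
  #.##.|.  b22=0 t=1,i=13
  #.#.#|.  b21=0 t=11,i=3
  #.#..|.  b20=0 t=3,i=0
  #..##|.  b19=0 t=0,i=12
  #..#.|#  b18=1 t=1,i=10
  #...#|.  b17=0 t=1,i=16
  #....|.  b16=0 t=0,i=17
  .####|.  b15=0 t=1,i=1
  .###.|#  b14=1 t=0,i=14
  .##.#|#  b13=1 t=2,i=0
  .##..|.  b12=0 t=0,i=10
  .#.##|.  b11=0 t=1,i=12
  .#.#.|#  b10=1 t=10,i=3
  .#..#|.  b9=0 t=5,i=5
  .#...|#  b8=1 t=3,i=1
  ..###|#  b7=1 t=0,i=13
  ..##.|.  b6=0 t=0,i=9
  ..#.#|.  b5=0 t=1,i=11
  ..#..|.  b4=0 t=5,i=4
  ...##|#  b3=1 t=0,i=8
  ...#.|.  b2=0 t=5,i=3
  ....#|#  b1=1 t=0,i=7
  .....|#  b0=1 t=0,i=0
  bits 11100010000001000110010110001011 = 3791938955

3791938955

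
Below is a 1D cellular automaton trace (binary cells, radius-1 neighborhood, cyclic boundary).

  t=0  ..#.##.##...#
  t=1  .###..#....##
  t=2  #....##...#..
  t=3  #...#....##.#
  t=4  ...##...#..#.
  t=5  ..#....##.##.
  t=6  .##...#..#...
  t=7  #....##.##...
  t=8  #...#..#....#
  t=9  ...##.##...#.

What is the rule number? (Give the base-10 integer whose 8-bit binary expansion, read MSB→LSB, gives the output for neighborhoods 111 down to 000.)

  [7] ### => .  t=1,i=2
  [6] ##. => .  t=0,i=5
  [5] #.# => #  t=0,i=3
  [4] #.. => .  t=0,i=0
  [3] .## => .  t=0,i=4
  [2] .#. => #  t=0,i=2
  [1] ..# => #  t=0,i=1
  [0] ... => .  t=0,i=10
  bits 00100110 = 38

38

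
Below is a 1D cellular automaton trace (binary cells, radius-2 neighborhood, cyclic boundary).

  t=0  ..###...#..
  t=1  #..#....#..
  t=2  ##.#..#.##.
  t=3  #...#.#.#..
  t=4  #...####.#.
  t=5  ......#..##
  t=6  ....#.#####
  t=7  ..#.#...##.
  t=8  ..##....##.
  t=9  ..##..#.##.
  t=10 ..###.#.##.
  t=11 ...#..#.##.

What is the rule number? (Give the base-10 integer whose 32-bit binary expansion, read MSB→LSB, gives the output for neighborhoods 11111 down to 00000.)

3261617778

  ##### -> #   bit 31 = 1  t=6,i=8
  ####. -> #   bit 30 = 1  t=4,i=6
  ###.# -> .   bit 29 = 0  t=4,i=7
  ###.. -> .   bit 28 = 0  t=0,i=4
  ##.## -> .   bit 27 = 0  t=2,i=10
  ##.#. -> .   bit 26 = 0  t=2,i=2
  ##..# -> #   bit 25 = 1  t=9,i=4
  ##... -> .   bit 24 = 0  t=0,i=5
  #.### -> .   bit 23 = 0  t=6,i=6
  #.##. -> #   bit 22 = 1  t=2,i=0
  #.#.# -> #   bit 21 = 1  t=3,i=6
  #.#.. -> .   bit 20 = 0  t=2,i=3
  #..## -> #   bit 19 = 1  t=5,i=8
  #..#. -> .   bit 18 = 0  t=1,i=2
  #...# -> .   bit 17 = 0  t=0,i=6
  #.... -> .   bit 16 = 0  t=0,i=10
  .#### -> .   bit 15 = 0  t=4,i=5
  .###. -> #   bit 14 = 1  t=0,i=3
  .##.# -> .   bit 13 = 0  t=2,i=1
  .##.. -> #   bit 12 = 1  t=5,i=10
  .#.## -> .   bit 11 = 0  t=2,i=7
  .#.#. -> #   bit 10 = 1  t=3,i=5
  .#..# -> #   bit 9 = 1  t=1,i=1
  .#... -> .   bit 8 = 0  t=0,i=9
  ..### -> .   bit 7 = 0  t=0,i=2
  ..##. -> #   bit 6 = 1  t=5,i=9
  ..#.# -> #   bit 5 = 1  t=2,i=6
  ..#.. -> #   bit 4 = 1  t=0,i=8
  ...## -> .   bit 3 = 0  t=0,i=1
  ...#. -> .   bit 2 = 0  t=0,i=7
  ....# -> #   bit 1 = 1  t=0,i=0
  ..... -> .   bit 0 = 0  t=5,i=2
  bits 11000010011010000101011001110010 = 3261617778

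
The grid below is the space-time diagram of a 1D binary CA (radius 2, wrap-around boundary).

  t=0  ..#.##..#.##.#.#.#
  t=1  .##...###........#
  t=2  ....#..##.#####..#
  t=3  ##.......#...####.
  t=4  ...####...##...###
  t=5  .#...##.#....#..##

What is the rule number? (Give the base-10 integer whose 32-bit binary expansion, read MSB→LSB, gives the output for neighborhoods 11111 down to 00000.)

2048344353

  ##### -> .   bit 31 = 0  t=2,i=12
  ####. -> #   bit 30 = 1  t=2,i=13
  ###.# -> #   bit 29 = 1  t=3,i=16
  ###.. -> #   bit 28 = 1  t=1,i=8
  ##.## -> #   bit 27 = 1  t=2,i=9
  ##.#. -> .   bit 26 = 0  t=0,i=12
  ##..# -> #   bit 25 = 1  t=0,i=6
  ##... -> .   bit 24 = 0  t=1,i=3
  #.### -> .   bit 23 = 0  t=2,i=10
  #.##. -> .   bit 22 = 0  t=0,i=4
  #.#.# -> .   bit 21 = 0  t=0,i=13
  #.#.. -> #   bit 20 = 1  t=0,i=17
  #..## -> .   bit 19 = 0  t=2,i=6
  #..#. -> #   bit 18 = 1  t=0,i=1
  #...# -> #   bit 17 = 1  t=1,i=4
  #.... -> #   bit 16 = 1  t=1,i=10
  .#### -> .   bit 15 = 0  t=2,i=11
  .###. -> #   bit 14 = 1  t=1,i=7
  .##.# -> .   bit 13 = 0  t=0,i=11
  .##.. -> .   bit 12 = 0  t=0,i=5
  .#.## -> .   bit 11 = 0  t=0,i=3
  .#.#. -> .   bit 10 = 0  t=0,i=14
  .#..# -> .   bit 9 = 0  t=0,i=0
  .#... -> #   bit 8 = 1  t=2,i=0
  ..### -> .   bit 7 = 0  t=1,i=6
  ..##. -> .   bit 6 = 0  t=2,i=7
  ..#.# -> #   bit 5 = 1  t=0,i=2
  ..#.. -> .   bit 4 = 0  t=2,i=4
  ...## -> .   bit 3 = 0  t=1,i=5
  ...#. -> .   bit 2 = 0  t=1,i=16
  ....# -> .   bit 1 = 0  t=1,i=15
  ..... -> #   bit 0 = 1  t=1,i=11
  bits 01111010000101110100000100100001 = 2048344353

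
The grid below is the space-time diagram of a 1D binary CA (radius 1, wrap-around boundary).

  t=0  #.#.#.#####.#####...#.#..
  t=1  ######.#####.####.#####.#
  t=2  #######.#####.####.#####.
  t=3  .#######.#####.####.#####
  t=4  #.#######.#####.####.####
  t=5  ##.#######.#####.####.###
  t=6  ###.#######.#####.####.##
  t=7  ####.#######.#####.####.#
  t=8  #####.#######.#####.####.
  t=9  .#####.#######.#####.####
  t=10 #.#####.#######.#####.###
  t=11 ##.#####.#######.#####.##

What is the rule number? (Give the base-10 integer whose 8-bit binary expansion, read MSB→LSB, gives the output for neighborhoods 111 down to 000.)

  ###|#  b7=1 t=0,i=7
  ##.|#  b6=1 t=0,i=10
  #.#|#  b5=1 t=0,i=1
  #..|.  b4=0 t=0,i=17
  .##|.  b3=0 t=0,i=6
  .#.|#  b2=1 t=0,i=0
  ..#|#  b1=1 t=0,i=19
  ...|#  b0=1 t=0,i=18
  bits 11100111 = 231

231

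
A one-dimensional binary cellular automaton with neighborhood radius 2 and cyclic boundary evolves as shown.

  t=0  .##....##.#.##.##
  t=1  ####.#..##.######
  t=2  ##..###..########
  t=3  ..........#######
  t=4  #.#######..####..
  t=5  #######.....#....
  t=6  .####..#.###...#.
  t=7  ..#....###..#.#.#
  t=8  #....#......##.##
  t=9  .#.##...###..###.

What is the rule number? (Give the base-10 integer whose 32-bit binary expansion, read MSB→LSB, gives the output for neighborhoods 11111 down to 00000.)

2379267623

  #####|#  b31=1 t=1,i=0
  ####.|.  b30=0 t=1,i=2
  ###.#|.  b29=0 t=1,i=3
  ###..|.  b28=0 t=2,i=1
  ##.##|#  b27=1 t=0,i=0
  ##.#.|#  b26=1 t=0,i=9
  ##..#|.  b25=0 t=2,i=2
  ##...|#  b24=1 t=0,i=3
  #.###|#  b23=1 t=1,i=11
  #.##.|#  b22=1 t=0,i=1
  #.#.#|.  b21=0 t=0,i=10
  #.#..|#  b20=1 t=1,i=5
  #..##|.  b19=0 t=1,i=7
  #..#.|.  b18=0 t=4,i=16
  #...#|.  b17=0 t=6,i=13
  #....|.  b16=0 t=0,i=4
  .####|#  b15=1 t=1,i=12
  .###.|.  b14=0 t=2,i=5
  .##.#|#  b13=1 t=0,i=8
  .##..|#  b12=1 t=0,i=2
  .#.##|#  b11=1 t=0,i=11
  .#.#.|#  b10=1 t=7,i=13
  .#..#|#  b9=1 t=1,i=6
  .#...|.  b8=0 t=5,i=13
  ..###|.  b7=0 t=2,i=4
  ..##.|.  b6=0 t=0,i=7
  ..#.#|#  b5=1 t=4,i=0
  ..#..|.  b4=0 t=5,i=12
  ...##|.  b3=0 t=0,i=6
  ...#.|#  b2=1 t=5,i=11
  ....#|#  b1=1 t=0,i=5
  .....|#  b0=1 t=3,i=2
  bits 10001101110100001011111000100111 = 2379267623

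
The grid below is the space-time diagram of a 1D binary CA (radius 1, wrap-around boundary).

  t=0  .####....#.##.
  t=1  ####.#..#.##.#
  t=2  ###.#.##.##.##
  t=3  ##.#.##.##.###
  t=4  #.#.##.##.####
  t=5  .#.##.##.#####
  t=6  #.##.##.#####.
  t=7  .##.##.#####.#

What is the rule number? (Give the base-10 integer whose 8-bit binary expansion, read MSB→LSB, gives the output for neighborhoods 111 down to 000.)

  ###|#  b7=1 t=0,i=2
  ##.|.  b6=0 t=0,i=4
  #.#|#  b5=1 t=0,i=10
  #..|#  b4=1 t=0,i=5
  .##|#  b3=1 t=0,i=1
  .#.|.  b2=0 t=0,i=9
  ..#|#  b1=1 t=0,i=0
  ...|.  b0=0 t=0,i=6
  bits 10111010 = 186

186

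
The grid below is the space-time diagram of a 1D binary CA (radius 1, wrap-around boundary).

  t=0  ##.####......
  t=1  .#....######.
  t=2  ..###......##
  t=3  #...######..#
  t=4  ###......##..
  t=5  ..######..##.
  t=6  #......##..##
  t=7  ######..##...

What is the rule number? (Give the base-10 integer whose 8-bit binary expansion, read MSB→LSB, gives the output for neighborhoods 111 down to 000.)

  nb ###: next=.  (t=0,i=4, bit7=0)
  nb ##.: next=#  (t=0,i=1, bit6=1)
  nb #.#: next=.  (t=0,i=2, bit5=0)
  nb #..: next=#  (t=0,i=7, bit4=1)
  nb .##: next=.  (t=0,i=0, bit3=0)
  nb .#.: next=.  (t=1,i=1, bit2=0)
  nb ..#: next=.  (t=0,i=12, bit1=0)
  nb ...: next=#  (t=0,i=8, bit0=1)
  bits 01010001 = 81

81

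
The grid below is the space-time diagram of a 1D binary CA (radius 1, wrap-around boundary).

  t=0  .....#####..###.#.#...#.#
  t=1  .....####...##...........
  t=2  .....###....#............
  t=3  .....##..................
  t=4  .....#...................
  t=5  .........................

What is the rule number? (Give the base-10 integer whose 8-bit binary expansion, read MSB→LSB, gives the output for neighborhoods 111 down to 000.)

  [7] ### => #  t=0,i=6
  [6] ##. => .  t=0,i=9
  [5] #.# => .  t=0,i=15
  [4] #.. => .  t=0,i=0
  [3] .## => #  t=0,i=5
  [2] .#. => .  t=0,i=16
  [1] ..# => .  t=0,i=4
  [0] ... => .  t=0,i=1
  bits 10001000 = 136

136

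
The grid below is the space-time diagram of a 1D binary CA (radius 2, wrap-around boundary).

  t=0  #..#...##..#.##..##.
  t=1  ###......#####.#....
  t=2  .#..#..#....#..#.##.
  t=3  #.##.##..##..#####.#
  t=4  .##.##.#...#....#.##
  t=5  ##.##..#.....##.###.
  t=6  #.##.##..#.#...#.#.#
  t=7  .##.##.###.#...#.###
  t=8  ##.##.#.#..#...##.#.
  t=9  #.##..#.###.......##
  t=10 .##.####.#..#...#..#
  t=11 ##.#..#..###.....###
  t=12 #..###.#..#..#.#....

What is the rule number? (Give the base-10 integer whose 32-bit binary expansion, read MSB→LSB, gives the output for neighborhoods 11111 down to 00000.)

  [31] ##### => .  t=1,i=11
  [30] ####. => #  t=1,i=12
  [29] ###.# => .  t=1,i=13
  [28] ###.. => .  t=1,i=2
  [27] ##.## => #  t=3,i=1
  [26] ##.#. => .  t=0,i=19
  [25] ##..# => #  t=0,i=9
  [24] ##... => .  t=1,i=3
  [23] #.### => .  t=5,i=16
  [22] #.##. => #  t=0,i=13
  [21] #.#.# => #  t=6,i=17
  [20] #.#.. => #  t=0,i=0
  [19] #..## => .  t=0,i=16
  [18] #..#. => #  t=0,i=2
  [17] #...# => .  t=0,i=5
  [16] #.... => #  t=1,i=4
  [15] .#### => .  t=1,i=10
  [14] .###. => #  t=1,i=1
  [13] .##.# => .  t=0,i=18
  [12] .##.. => .  t=0,i=8
  [11] .#.## => #  t=0,i=12
  [10] .#.#. => .  t=6,i=10
  [9] .#..# => #  t=0,i=1
  [8] .#... => .  t=0,i=4
  [7] ..### => .  t=1,i=0
  [6] ..##. => .  t=0,i=7
  [5] ..#.# => #  t=0,i=11
  [4] ..#.. => .  t=0,i=3
  [3] ...## => .  t=0,i=6
  [2] ...#. => .  t=2,i=11
  [1] ....# => #  t=1,i=7
  [0] ..... => .  t=1,i=5
  bits 01001010011101010100101000100010 = 1249200674

1249200674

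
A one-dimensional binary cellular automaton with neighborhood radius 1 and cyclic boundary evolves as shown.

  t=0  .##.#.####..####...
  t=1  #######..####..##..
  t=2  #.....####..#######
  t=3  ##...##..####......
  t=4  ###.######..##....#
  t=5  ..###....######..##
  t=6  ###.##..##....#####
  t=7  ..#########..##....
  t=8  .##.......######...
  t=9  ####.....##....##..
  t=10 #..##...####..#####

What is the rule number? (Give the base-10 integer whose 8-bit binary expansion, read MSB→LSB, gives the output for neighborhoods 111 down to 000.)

  nb ###: next=.  (t=0,i=7, bit7=0)
  nb ##.: next=#  (t=0,i=2, bit6=1)
  nb #.#: next=#  (t=0,i=3, bit5=1)
  nb #..: next=#  (t=0,i=10, bit4=1)
  nb .##: next=#  (t=0,i=1, bit3=1)
  nb .#.: next=#  (t=0,i=4, bit2=1)
  nb ..#: next=#  (t=0,i=0, bit1=1)
  nb ...: next=.  (t=0,i=17, bit0=0)
  bits 01111110 = 126

126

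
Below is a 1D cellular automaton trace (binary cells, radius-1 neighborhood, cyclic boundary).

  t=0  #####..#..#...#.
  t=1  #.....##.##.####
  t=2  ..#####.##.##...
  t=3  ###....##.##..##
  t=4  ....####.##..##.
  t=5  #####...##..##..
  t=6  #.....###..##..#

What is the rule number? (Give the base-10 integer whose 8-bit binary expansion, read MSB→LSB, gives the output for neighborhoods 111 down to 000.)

  ###|.  b7=0 t=0,i=1
  ##.|.  b6=0 t=0,i=4
  #.#|#  b5=1 t=0,i=15
  #..|.  b4=0 t=0,i=5
  .##|#  b3=1 t=0,i=0
  .#.|#  b2=1 t=0,i=7
  ..#|#  b1=1 t=0,i=6
  ...|#  b0=1 t=0,i=12
  bits 00101111 = 47

47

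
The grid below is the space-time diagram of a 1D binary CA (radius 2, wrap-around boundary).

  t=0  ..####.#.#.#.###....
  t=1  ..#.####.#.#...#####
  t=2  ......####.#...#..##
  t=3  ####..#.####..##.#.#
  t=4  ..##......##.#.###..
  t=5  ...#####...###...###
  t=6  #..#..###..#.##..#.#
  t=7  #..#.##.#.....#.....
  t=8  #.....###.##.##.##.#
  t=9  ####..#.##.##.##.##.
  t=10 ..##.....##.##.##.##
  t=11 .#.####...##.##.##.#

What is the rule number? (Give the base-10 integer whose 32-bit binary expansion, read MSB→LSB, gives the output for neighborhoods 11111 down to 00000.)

2100899989

  #####|.  b31=0 t=1,i=17
  ####.|#  b30=1 t=0,i=4
  ###.#|#  b29=1 t=0,i=5
  ###..|#  b28=1 t=0,i=15
  ##.##|#  b27=1 t=8,i=9
  ##.#.|#  b26=1 t=0,i=6
  ##..#|.  b25=0 t=1,i=0
  ##...|#  b24=1 t=0,i=16
  #.###|.  b23=0 t=0,i=13
  #.##.|.  b22=0 t=6,i=13
  #.#.#|#  b21=1 t=0,i=7
  #.#..|#  b20=1 t=1,i=11
  #..##|#  b19=1 t=2,i=17
  #..#.|.  b18=0 t=1,i=1
  #...#|.  b17=0 t=1,i=13
  #....|#  b16=1 t=0,i=17
  .####|.  b15=0 t=0,i=3
  .###.|.  b14=0 t=0,i=14
  .##.#|#  b13=1 t=3,i=15
  .##..|#  b12=1 t=2,i=19
  .#.##|.  b11=0 t=0,i=12
  .#.#.|.  b10=0 t=0,i=8
  .#..#|.  b9=0 t=2,i=16
  .#...|.  b8=0 t=1,i=12
  ..###|#  b7=1 t=0,i=2
  ..##.|.  b6=0 t=2,i=18
  ..#.#|.  b5=0 t=1,i=2
  ..#..|#  b4=1 t=2,i=15
  ...##|.  b3=0 t=0,i=1
  ...#.|#  b2=1 t=2,i=14
  ....#|.  b1=0 t=0,i=0
  .....|#  b0=1 t=0,i=18
  bits 01111101001110010011000010010101 = 2100899989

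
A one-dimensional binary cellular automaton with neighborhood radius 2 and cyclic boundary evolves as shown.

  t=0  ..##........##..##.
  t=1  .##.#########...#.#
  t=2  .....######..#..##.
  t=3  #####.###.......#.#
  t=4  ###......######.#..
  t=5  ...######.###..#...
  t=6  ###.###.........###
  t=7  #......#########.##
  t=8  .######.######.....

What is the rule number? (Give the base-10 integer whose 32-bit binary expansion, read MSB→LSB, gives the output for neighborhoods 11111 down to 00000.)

2231469419

  ##### -> #   bit 31 = 1  t=1,i=6
  ####. -> .   bit 30 = 0  t=1,i=11
  ###.# -> .   bit 29 = 0  t=3,i=4
  ###.. -> .   bit 28 = 0  t=1,i=12
  ##.## -> .   bit 27 = 0  t=1,i=3
  ##.#. -> #   bit 26 = 1  t=4,i=15
  ##..# -> .   bit 25 = 0  t=0,i=14
  ##... -> #   bit 24 = 1  t=0,i=4
  #.### -> .   bit 23 = 0  t=1,i=4
  #.##. -> .   bit 22 = 0  t=1,i=1
  #.#.# -> .   bit 21 = 0  t=1,i=18
  #.#.. -> .   bit 20 = 0  t=4,i=16
  #..## -> .   bit 19 = 0  t=0,i=15
  #..#. -> .   bit 18 = 0  t=2,i=12
  #...# -> .   bit 17 = 0  t=0,i=0
  #.... -> #   bit 16 = 1  t=0,i=5
  .#### -> #   bit 15 = 1  t=1,i=5
  .###. -> .   bit 14 = 0  t=3,i=7
  .##.# -> .   bit 13 = 0  t=1,i=2
  .##.. -> .   bit 12 = 0  t=0,i=3
  .#.## -> .   bit 11 = 0  t=1,i=0
  .#.#. -> #   bit 10 = 1  t=1,i=17
  .#..# -> .   bit 9 = 0  t=2,i=14
  .#... -> #   bit 8 = 1  t=5,i=16
  ..### -> .   bit 7 = 0  t=2,i=5
  ..##. -> #   bit 6 = 1  t=0,i=2
  ..#.# -> #   bit 5 = 1  t=1,i=16
  ..#.. -> .   bit 4 = 0  t=2,i=13
  ...## -> #   bit 3 = 1  t=0,i=1
  ...#. -> .   bit 2 = 0  t=1,i=15
  ....# -> #   bit 1 = 1  t=0,i=10
  ..... -> #   bit 0 = 1  t=0,i=6
  bits 10000101000000011000010101101011 = 2231469419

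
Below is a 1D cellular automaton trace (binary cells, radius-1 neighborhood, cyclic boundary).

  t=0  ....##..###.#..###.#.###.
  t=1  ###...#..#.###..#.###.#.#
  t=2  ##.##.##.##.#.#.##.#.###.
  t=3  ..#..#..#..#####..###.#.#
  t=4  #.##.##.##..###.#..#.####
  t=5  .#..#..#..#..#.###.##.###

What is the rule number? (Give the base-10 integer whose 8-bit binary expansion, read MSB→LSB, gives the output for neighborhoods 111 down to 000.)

181

  ###|#  b7=1 t=0,i=9
  ##.|.  b6=0 t=0,i=5
  #.#|#  b5=1 t=0,i=11
  #..|#  b4=1 t=0,i=6
  .##|.  b3=0 t=0,i=4
  .#.|#  b2=1 t=0,i=12
  ..#|.  b1=0 t=0,i=3
  ...|#  b0=1 t=0,i=0
  bits 10110101 = 181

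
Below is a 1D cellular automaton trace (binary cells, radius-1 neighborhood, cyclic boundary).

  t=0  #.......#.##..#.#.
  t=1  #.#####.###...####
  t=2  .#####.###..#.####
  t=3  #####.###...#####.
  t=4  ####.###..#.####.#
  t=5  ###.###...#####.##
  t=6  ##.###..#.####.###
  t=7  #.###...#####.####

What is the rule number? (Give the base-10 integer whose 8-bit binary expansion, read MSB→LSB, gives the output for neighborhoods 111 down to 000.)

  ###|#  b7=1 t=1,i=3
  ##.|.  b6=0 t=0,i=11
  #.#|#  b5=1 t=0,i=9
  #..|.  b4=0 t=0,i=1
  .##|#  b3=1 t=0,i=10
  .#.|#  b2=1 t=0,i=0
  ..#|.  b1=0 t=0,i=7
  ...|#  b0=1 t=0,i=2
  bits 10101101 = 173

173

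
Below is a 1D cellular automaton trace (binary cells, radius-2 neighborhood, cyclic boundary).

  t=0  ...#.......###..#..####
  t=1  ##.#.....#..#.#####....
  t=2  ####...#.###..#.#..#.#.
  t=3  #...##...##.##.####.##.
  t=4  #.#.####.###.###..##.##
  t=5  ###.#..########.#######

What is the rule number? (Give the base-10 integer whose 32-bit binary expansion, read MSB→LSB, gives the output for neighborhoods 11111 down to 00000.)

  [31] ##### => #  t=1,i=16
  [30] ####. => .  t=0,i=21
  [29] ###.# => #  t=3,i=18
  [28] ###.. => .  t=0,i=13
  [27] ##.## => #  t=3,i=11
  [26] ##.#. => #  t=1,i=2
  [25] ##..# => #  t=0,i=14
  [24] ##... => #  t=0,i=0
  [23] #.### => #  t=1,i=14
  [22] #.##. => .  t=3,i=12
  [21] #.#.# => #  t=2,i=21
  [20] #.#.. => #  t=1,i=3
  [19] #..## => #  t=0,i=18
  [18] #..#. => #  t=0,i=15
  [17] #...# => #  t=0,i=1
  [16] #.... => .  t=0,i=5
  [15] .#### => .  t=0,i=20
  [14] .###. => #  t=0,i=12
  [13] .##.# => #  t=1,i=1
  [12] .##.. => #  t=3,i=5
  [11] .#.## => .  t=1,i=13
  [10] .#.#. => #  t=2,i=15
  [9] .#..# => #  t=0,i=17
  [8] .#... => .  t=0,i=4
  [7] ..### => .  t=0,i=11
  [6] ..##. => #  t=1,i=0
  [5] ..#.# => .  t=1,i=12
  [4] ..#.. => #  t=0,i=3
  [3] ...## => .  t=0,i=10
  [2] ...#. => .  t=0,i=2
  [1] ....# => #  t=0,i=9
  [0] ..... => .  t=0,i=6
  bits 10101111101111100111011001010010 = 2948494930

2948494930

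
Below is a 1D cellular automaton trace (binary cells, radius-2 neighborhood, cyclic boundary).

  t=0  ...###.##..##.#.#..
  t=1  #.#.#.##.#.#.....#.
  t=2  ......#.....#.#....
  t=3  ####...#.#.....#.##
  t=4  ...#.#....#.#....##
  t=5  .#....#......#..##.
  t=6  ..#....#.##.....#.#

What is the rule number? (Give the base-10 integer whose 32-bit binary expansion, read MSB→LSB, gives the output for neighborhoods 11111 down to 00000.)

448971081

  nb #####: next=.  (t=3,i=0, bit31=0)
  nb ####.: next=.  (t=3,i=2, bit30=0)
  nb ###.#: next=.  (t=0,i=5, bit29=0)
  nb ###..: next=#  (t=3,i=3, bit28=1)
  nb ##.##: next=#  (t=0,i=6, bit27=1)
  nb ##.#.: next=.  (t=0,i=13, bit26=0)
  nb ##..#: next=#  (t=0,i=9, bit25=1)
  nb ##...: next=.  (t=3,i=4, bit24=0)
  nb #.###: next=#  (t=3,i=17, bit23=1)
  nb #.##.: next=#  (t=0,i=7, bit22=1)
  nb #.#.#: next=.  (t=0,i=14, bit21=0)
  nb #.#..: next=.  (t=0,i=16, bit20=0)
  nb #..##: next=.  (t=0,i=10, bit19=0)
  nb #..#.: next=.  (t=5,i=0, bit18=0)
  nb #...#: next=#  (t=3,i=5, bit17=1)
  nb #....: next=.  (t=0,i=18, bit16=0)
  nb .####: next=#  (t=3,i=18, bit15=1)
  nb .###.: next=#  (t=0,i=4, bit14=1)
  nb .##.#: next=.  (t=0,i=12, bit13=0)
  nb .##..: next=.  (t=0,i=8, bit12=0)
  nb .#.##: next=.  (t=1,i=5, bit11=0)
  nb .#.#.: next=.  (t=0,i=15, bit10=0)
  nb .#..#: next=.  (t=5,i=14, bit9=0)
  nb .#...: next=#  (t=0,i=17, bit8=1)
  nb ..###: next=.  (t=0,i=3, bit7=0)
  nb ..##.: next=#  (t=0,i=11, bit6=1)
  nb ..#.#: next=.  (t=1,i=17, bit5=0)
  nb ..#..: next=.  (t=2,i=6, bit4=0)
  nb ...##: next=#  (t=0,i=2, bit3=1)
  nb ...#.: next=.  (t=1,i=16, bit2=0)
  nb ....#: next=.  (t=0,i=1, bit1=0)
  nb .....: next=#  (t=0,i=0, bit0=1)
  bits 00011010110000101100000101001001 = 448971081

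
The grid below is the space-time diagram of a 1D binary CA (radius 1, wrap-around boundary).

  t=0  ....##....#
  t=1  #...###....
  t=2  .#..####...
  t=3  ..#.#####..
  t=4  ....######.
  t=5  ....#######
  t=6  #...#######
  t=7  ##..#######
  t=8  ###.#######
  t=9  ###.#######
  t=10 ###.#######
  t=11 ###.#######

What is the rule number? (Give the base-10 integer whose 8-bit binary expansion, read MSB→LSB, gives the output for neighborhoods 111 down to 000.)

216

  ###|#  b7=1 t=1,i=5
  ##.|#  b6=1 t=0,i=5
  #.#|.  b5=0 t=3,i=3
  #..|#  b4=1 t=0,i=0
  .##|#  b3=1 t=0,i=4
  .#.|.  b2=0 t=0,i=10
  ..#|.  b1=0 t=0,i=3
  ...|.  b0=0 t=0,i=1
  bits 11011000 = 216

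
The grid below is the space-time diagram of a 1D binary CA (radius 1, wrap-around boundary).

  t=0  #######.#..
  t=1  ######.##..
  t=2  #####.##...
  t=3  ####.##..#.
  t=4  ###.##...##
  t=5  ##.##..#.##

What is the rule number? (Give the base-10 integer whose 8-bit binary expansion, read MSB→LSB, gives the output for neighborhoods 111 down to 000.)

  ###|#  b7=1 t=0,i=1
  ##.|.  b6=0 t=0,i=6
  #.#|#  b5=1 t=0,i=7
  #..|.  b4=0 t=0,i=9
  .##|#  b3=1 t=0,i=0
  .#.|#  b2=1 t=0,i=8
  ..#|.  b1=0 t=0,i=10
  ...|#  b0=1 t=2,i=9
  bits 10101101 = 173

173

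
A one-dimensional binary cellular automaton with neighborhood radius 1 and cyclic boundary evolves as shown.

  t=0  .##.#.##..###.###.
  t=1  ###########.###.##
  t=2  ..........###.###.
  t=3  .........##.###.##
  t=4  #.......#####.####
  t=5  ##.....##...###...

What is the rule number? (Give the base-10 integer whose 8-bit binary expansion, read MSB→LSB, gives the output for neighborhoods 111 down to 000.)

126

  ### -> .   bit 7 = 0  t=0,i=11
  ##. -> #   bit 6 = 1  t=0,i=2
  #.# -> #   bit 5 = 1  t=0,i=3
  #.. -> #   bit 4 = 1  t=0,i=8
  .## -> #   bit 3 = 1  t=0,i=1
  .#. -> #   bit 2 = 1  t=0,i=4
  ..# -> #   bit 1 = 1  t=0,i=0
  ... -> .   bit 0 = 0  t=2,i=0
  bits 01111110 = 126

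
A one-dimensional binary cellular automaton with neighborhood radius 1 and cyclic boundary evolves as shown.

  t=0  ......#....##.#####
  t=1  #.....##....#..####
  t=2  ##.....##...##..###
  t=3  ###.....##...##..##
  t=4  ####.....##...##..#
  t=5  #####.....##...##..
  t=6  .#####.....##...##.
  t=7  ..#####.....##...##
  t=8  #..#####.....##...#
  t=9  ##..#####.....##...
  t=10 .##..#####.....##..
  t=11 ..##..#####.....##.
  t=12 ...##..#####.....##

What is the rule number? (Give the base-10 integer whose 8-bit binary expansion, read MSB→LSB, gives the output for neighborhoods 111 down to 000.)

  [7] ### => #  t=0,i=15
  [6] ##. => #  t=0,i=12
  [5] #.# => .  t=0,i=13
  [4] #.. => #  t=0,i=0
  [3] .## => .  t=0,i=11
  [2] .#. => #  t=0,i=6
  [1] ..# => .  t=0,i=5
  [0] ... => .  t=0,i=1
  bits 11010100 = 212

212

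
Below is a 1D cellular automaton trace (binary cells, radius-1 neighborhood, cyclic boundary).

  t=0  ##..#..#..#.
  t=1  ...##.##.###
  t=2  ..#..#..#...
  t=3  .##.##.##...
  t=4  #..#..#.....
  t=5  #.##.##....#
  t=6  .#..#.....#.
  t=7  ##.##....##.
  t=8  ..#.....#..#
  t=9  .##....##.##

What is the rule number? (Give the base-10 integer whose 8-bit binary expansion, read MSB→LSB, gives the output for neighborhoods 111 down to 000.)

38

  [7] ### => .  t=1,i=10
  [6] ##. => .  t=0,i=1
  [5] #.# => #  t=0,i=11
  [4] #.. => .  t=0,i=2
  [3] .## => .  t=0,i=0
  [2] .#. => #  t=0,i=4
  [1] ..# => #  t=0,i=3
  [0] ... => .  t=1,i=1
  bits 00100110 = 38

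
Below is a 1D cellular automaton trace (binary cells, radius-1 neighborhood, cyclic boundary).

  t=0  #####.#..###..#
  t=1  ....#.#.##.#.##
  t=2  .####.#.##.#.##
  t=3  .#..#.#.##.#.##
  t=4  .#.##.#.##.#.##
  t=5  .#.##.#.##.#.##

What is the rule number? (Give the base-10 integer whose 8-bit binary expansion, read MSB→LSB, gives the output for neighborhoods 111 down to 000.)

79

  nb ###: next=.  (t=0,i=0, bit7=0)
  nb ##.: next=#  (t=0,i=4, bit6=1)
  nb #.#: next=.  (t=0,i=5, bit5=0)
  nb #..: next=.  (t=0,i=7, bit4=0)
  nb .##: next=#  (t=0,i=9, bit3=1)
  nb .#.: next=#  (t=0,i=6, bit2=1)
  nb ..#: next=#  (t=0,i=8, bit1=1)
  nb ...: next=#  (t=1,i=1, bit0=1)
  bits 01001111 = 79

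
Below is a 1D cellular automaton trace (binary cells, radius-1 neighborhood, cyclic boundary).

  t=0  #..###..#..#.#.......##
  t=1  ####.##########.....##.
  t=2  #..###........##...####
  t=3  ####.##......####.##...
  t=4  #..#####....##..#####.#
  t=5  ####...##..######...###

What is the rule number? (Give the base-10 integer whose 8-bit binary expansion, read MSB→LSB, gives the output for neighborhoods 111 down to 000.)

  nb ###: next=.  (t=0,i=4, bit7=0)
  nb ##.: next=#  (t=0,i=0, bit6=1)
  nb #.#: next=#  (t=0,i=12, bit5=1)
  nb #..: next=#  (t=0,i=1, bit4=1)
  nb .##: next=#  (t=0,i=3, bit3=1)
  nb .#.: next=#  (t=0,i=8, bit2=1)
  nb ..#: next=#  (t=0,i=2, bit1=1)
  nb ...: next=.  (t=0,i=15, bit0=0)
  bits 01111110 = 126

126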